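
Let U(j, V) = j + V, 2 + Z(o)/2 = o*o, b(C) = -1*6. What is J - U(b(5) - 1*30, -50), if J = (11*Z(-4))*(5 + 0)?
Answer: 1626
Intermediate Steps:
b(C) = -6
Z(o) = -4 + 2*o**2 (Z(o) = -4 + 2*(o*o) = -4 + 2*o**2)
U(j, V) = V + j
J = 1540 (J = (11*(-4 + 2*(-4)**2))*(5 + 0) = (11*(-4 + 2*16))*5 = (11*(-4 + 32))*5 = (11*28)*5 = 308*5 = 1540)
J - U(b(5) - 1*30, -50) = 1540 - (-50 + (-6 - 1*30)) = 1540 - (-50 + (-6 - 30)) = 1540 - (-50 - 36) = 1540 - 1*(-86) = 1540 + 86 = 1626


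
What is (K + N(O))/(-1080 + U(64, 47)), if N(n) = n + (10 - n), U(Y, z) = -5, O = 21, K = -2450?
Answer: 488/217 ≈ 2.2488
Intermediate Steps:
N(n) = 10
(K + N(O))/(-1080 + U(64, 47)) = (-2450 + 10)/(-1080 - 5) = -2440/(-1085) = -2440*(-1/1085) = 488/217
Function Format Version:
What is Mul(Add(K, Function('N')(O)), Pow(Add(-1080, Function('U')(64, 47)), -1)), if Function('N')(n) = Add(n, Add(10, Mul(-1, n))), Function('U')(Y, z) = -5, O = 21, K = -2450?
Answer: Rational(488, 217) ≈ 2.2488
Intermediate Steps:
Function('N')(n) = 10
Mul(Add(K, Function('N')(O)), Pow(Add(-1080, Function('U')(64, 47)), -1)) = Mul(Add(-2450, 10), Pow(Add(-1080, -5), -1)) = Mul(-2440, Pow(-1085, -1)) = Mul(-2440, Rational(-1, 1085)) = Rational(488, 217)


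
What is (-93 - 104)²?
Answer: 38809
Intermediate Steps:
(-93 - 104)² = (-197)² = 38809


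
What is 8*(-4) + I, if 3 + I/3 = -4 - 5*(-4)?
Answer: 7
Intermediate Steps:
I = 39 (I = -9 + 3*(-4 - 5*(-4)) = -9 + 3*(-4 + 20) = -9 + 3*16 = -9 + 48 = 39)
8*(-4) + I = 8*(-4) + 39 = -32 + 39 = 7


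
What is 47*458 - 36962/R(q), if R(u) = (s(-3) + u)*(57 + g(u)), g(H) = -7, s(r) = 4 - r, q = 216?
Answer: 119988969/5575 ≈ 21523.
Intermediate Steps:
R(u) = 350 + 50*u (R(u) = ((4 - 1*(-3)) + u)*(57 - 7) = ((4 + 3) + u)*50 = (7 + u)*50 = 350 + 50*u)
47*458 - 36962/R(q) = 47*458 - 36962/(350 + 50*216) = 21526 - 36962/(350 + 10800) = 21526 - 36962/11150 = 21526 - 1*18481/5575 = 21526 - 18481/5575 = 119988969/5575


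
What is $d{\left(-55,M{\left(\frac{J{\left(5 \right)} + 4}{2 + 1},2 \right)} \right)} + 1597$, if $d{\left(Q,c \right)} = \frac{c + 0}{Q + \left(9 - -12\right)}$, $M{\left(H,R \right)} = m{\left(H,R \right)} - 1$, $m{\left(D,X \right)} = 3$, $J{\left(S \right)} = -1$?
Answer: $\frac{27148}{17} \approx 1596.9$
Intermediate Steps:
$M{\left(H,R \right)} = 2$ ($M{\left(H,R \right)} = 3 - 1 = 2$)
$d{\left(Q,c \right)} = \frac{c}{21 + Q}$ ($d{\left(Q,c \right)} = \frac{c}{Q + \left(9 + 12\right)} = \frac{c}{Q + 21} = \frac{c}{21 + Q}$)
$d{\left(-55,M{\left(\frac{J{\left(5 \right)} + 4}{2 + 1},2 \right)} \right)} + 1597 = \frac{2}{21 - 55} + 1597 = \frac{2}{-34} + 1597 = 2 \left(- \frac{1}{34}\right) + 1597 = - \frac{1}{17} + 1597 = \frac{27148}{17}$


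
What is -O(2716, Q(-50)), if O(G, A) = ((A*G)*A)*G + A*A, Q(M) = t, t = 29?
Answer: -6203768537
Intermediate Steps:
Q(M) = 29
O(G, A) = A**2 + A**2*G**2 (O(G, A) = (G*A**2)*G + A**2 = A**2*G**2 + A**2 = A**2 + A**2*G**2)
-O(2716, Q(-50)) = -29**2*(1 + 2716**2) = -841*(1 + 7376656) = -841*7376657 = -1*6203768537 = -6203768537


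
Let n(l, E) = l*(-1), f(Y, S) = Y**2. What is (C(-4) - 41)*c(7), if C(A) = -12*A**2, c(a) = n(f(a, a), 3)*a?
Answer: 79919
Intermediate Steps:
n(l, E) = -l
c(a) = -a**3 (c(a) = (-a**2)*a = -a**3)
(C(-4) - 41)*c(7) = (-12*(-4)**2 - 41)*(-1*7**3) = (-12*16 - 41)*(-1*343) = (-192 - 41)*(-343) = -233*(-343) = 79919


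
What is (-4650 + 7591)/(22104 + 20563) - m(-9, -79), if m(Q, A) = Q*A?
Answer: -30333296/42667 ≈ -710.93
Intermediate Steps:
m(Q, A) = A*Q
(-4650 + 7591)/(22104 + 20563) - m(-9, -79) = (-4650 + 7591)/(22104 + 20563) - (-79)*(-9) = 2941/42667 - 1*711 = 2941*(1/42667) - 711 = 2941/42667 - 711 = -30333296/42667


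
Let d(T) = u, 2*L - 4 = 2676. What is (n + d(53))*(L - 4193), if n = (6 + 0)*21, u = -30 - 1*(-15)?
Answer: -316683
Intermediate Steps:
L = 1340 (L = 2 + (½)*2676 = 2 + 1338 = 1340)
u = -15 (u = -30 + 15 = -15)
n = 126 (n = 6*21 = 126)
d(T) = -15
(n + d(53))*(L - 4193) = (126 - 15)*(1340 - 4193) = 111*(-2853) = -316683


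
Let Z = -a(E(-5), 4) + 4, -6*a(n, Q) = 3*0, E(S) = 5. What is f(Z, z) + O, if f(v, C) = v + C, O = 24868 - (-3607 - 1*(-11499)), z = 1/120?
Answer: 2037601/120 ≈ 16980.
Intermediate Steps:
z = 1/120 ≈ 0.0083333
O = 16976 (O = 24868 - (-3607 + 11499) = 24868 - 1*7892 = 24868 - 7892 = 16976)
a(n, Q) = 0 (a(n, Q) = -0/2 = -⅙*0 = 0)
Z = 4 (Z = -1*0 + 4 = 0 + 4 = 4)
f(v, C) = C + v
f(Z, z) + O = (1/120 + 4) + 16976 = 481/120 + 16976 = 2037601/120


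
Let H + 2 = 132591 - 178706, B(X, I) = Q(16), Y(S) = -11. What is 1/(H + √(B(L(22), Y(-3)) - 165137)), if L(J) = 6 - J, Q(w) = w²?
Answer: -46117/2126942570 - I*√164881/2126942570 ≈ -2.1682e-5 - 1.9091e-7*I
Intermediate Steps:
B(X, I) = 256 (B(X, I) = 16² = 256)
H = -46117 (H = -2 + (132591 - 178706) = -2 - 46115 = -46117)
1/(H + √(B(L(22), Y(-3)) - 165137)) = 1/(-46117 + √(256 - 165137)) = 1/(-46117 + √(-164881)) = 1/(-46117 + I*√164881)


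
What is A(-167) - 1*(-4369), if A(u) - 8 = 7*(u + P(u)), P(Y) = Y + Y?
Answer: 870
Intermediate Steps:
P(Y) = 2*Y
A(u) = 8 + 21*u (A(u) = 8 + 7*(u + 2*u) = 8 + 7*(3*u) = 8 + 21*u)
A(-167) - 1*(-4369) = (8 + 21*(-167)) - 1*(-4369) = (8 - 3507) + 4369 = -3499 + 4369 = 870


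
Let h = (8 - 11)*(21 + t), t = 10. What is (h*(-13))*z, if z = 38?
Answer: 45942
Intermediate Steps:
h = -93 (h = (8 - 11)*(21 + 10) = -3*31 = -93)
(h*(-13))*z = -93*(-13)*38 = 1209*38 = 45942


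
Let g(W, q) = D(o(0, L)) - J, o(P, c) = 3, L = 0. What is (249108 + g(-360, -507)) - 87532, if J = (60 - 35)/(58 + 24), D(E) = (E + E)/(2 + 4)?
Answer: 13249289/82 ≈ 1.6158e+5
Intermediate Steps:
D(E) = E/3 (D(E) = (2*E)/6 = (2*E)*(1/6) = E/3)
J = 25/82 ≈ 0.30488
g(W, q) = 57/82 (g(W, q) = (1/3)*3 - 1*25/82 = 1 - 25/82 = 57/82)
(249108 + g(-360, -507)) - 87532 = (249108 + 57/82) - 87532 = 20426913/82 - 87532 = 13249289/82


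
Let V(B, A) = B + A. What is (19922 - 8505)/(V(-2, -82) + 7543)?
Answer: 11417/7459 ≈ 1.5306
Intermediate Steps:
V(B, A) = A + B
(19922 - 8505)/(V(-2, -82) + 7543) = (19922 - 8505)/((-82 - 2) + 7543) = 11417/(-84 + 7543) = 11417/7459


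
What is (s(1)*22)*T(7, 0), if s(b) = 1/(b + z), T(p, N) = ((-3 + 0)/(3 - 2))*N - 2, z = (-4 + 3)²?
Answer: -22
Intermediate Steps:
z = 1 (z = (-1)² = 1)
T(p, N) = -2 - 3*N (T(p, N) = (-3/1)*N - 2 = (-3*1)*N - 2 = -3*N - 2 = -2 - 3*N)
s(b) = 1/(1 + b) (s(b) = 1/(b + 1) = 1/(1 + b))
(s(1)*22)*T(7, 0) = (22/(1 + 1))*(-2 - 3*0) = (22/2)*(-2 + 0) = ((½)*22)*(-2) = 11*(-2) = -22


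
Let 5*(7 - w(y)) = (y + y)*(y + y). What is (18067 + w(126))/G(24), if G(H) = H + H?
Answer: 13433/120 ≈ 111.94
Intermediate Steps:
w(y) = 7 - 4*y²/5 (w(y) = 7 - (y + y)*(y + y)/5 = 7 - 2*y*2*y/5 = 7 - 4*y²/5)
G(H) = 2*H
(18067 + w(126))/G(24) = (18067 + (7 - ⅘*126²))/((2*24)) = (18067 + (7 - ⅘*15876))/48 = (18067 + (7 - 63504/5))*(1/48) = (18067 - 63469/5)*(1/48) = (26866/5)*(1/48) = 13433/120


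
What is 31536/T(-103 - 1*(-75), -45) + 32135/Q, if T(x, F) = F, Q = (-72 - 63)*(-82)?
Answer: -7725721/11070 ≈ -697.90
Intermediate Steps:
Q = 11070 (Q = -135*(-82) = 11070)
31536/T(-103 - 1*(-75), -45) + 32135/Q = 31536/(-45) + 32135/11070 = 31536*(-1/45) + 32135*(1/11070) = -3504/5 + 6427/2214 = -7725721/11070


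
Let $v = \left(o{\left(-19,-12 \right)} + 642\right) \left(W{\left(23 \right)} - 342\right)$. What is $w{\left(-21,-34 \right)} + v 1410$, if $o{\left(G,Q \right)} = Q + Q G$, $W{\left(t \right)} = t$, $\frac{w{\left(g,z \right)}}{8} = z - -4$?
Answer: $-385920060$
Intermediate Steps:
$w{\left(g,z \right)} = 32 + 8 z$ ($w{\left(g,z \right)} = 8 \left(z - -4\right) = 8 \left(z + 4\right) = 8 \left(4 + z\right) = 32 + 8 z$)
$o{\left(G,Q \right)} = Q + G Q$
$v = -273702$ ($v = \left(- 12 \left(1 - 19\right) + 642\right) \left(23 - 342\right) = \left(\left(-12\right) \left(-18\right) + 642\right) \left(-319\right) = \left(216 + 642\right) \left(-319\right) = 858 \left(-319\right) = -273702$)
$w{\left(-21,-34 \right)} + v 1410 = \left(32 + 8 \left(-34\right)\right) - 385919820 = \left(32 - 272\right) - 385919820 = -240 - 385919820 = -385920060$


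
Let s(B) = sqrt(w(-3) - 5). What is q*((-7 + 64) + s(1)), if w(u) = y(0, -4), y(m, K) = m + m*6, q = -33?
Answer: -1881 - 33*I*sqrt(5) ≈ -1881.0 - 73.79*I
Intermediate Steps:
y(m, K) = 7*m (y(m, K) = m + 6*m = 7*m)
w(u) = 0 (w(u) = 7*0 = 0)
s(B) = I*sqrt(5) (s(B) = sqrt(0 - 5) = sqrt(-5) = I*sqrt(5))
q*((-7 + 64) + s(1)) = -33*((-7 + 64) + I*sqrt(5)) = -33*(57 + I*sqrt(5)) = -1881 - 33*I*sqrt(5)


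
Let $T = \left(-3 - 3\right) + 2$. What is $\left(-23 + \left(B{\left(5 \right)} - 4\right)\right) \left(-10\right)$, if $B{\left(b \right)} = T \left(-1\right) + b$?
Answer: $180$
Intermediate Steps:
$T = -4$ ($T = -6 + 2 = -4$)
$B{\left(b \right)} = 4 + b$ ($B{\left(b \right)} = \left(-4\right) \left(-1\right) + b = 4 + b$)
$\left(-23 + \left(B{\left(5 \right)} - 4\right)\right) \left(-10\right) = \left(-23 + \left(\left(4 + 5\right) - 4\right)\right) \left(-10\right) = \left(-23 + \left(9 - 4\right)\right) \left(-10\right) = \left(-23 + 5\right) \left(-10\right) = \left(-18\right) \left(-10\right) = 180$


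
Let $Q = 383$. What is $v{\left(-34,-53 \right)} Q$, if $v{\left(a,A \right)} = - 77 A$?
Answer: $1563023$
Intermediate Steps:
$v{\left(-34,-53 \right)} Q = \left(-77\right) \left(-53\right) 383 = 4081 \cdot 383 = 1563023$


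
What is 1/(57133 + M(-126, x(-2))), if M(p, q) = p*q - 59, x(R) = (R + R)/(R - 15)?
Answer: 17/969754 ≈ 1.7530e-5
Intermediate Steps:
x(R) = 2*R/(-15 + R) (x(R) = (2*R)/(-15 + R) = 2*R/(-15 + R))
M(p, q) = -59 + p*q
1/(57133 + M(-126, x(-2))) = 1/(57133 + (-59 - 252*(-2)/(-15 - 2))) = 1/(57133 + (-59 - 252*(-2)/(-17))) = 1/(57133 + (-59 - 252*(-2)*(-1)/17)) = 1/(57133 + (-59 - 126*4/17)) = 1/(57133 + (-59 - 504/17)) = 1/(57133 - 1507/17) = 1/(969754/17) = 17/969754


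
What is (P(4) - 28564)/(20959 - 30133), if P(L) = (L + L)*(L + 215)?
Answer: 13406/4587 ≈ 2.9226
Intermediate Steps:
P(L) = 2*L*(215 + L) (P(L) = (2*L)*(215 + L) = 2*L*(215 + L))
(P(4) - 28564)/(20959 - 30133) = (2*4*(215 + 4) - 28564)/(20959 - 30133) = (2*4*219 - 28564)/(-9174) = (1752 - 28564)*(-1/9174) = -26812*(-1/9174) = 13406/4587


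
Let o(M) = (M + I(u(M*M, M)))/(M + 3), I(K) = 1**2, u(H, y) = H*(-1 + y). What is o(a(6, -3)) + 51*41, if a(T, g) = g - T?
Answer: 6277/3 ≈ 2092.3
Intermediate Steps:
I(K) = 1
o(M) = (1 + M)/(3 + M) (o(M) = (M + 1)/(M + 3) = (1 + M)/(3 + M))
o(a(6, -3)) + 51*41 = (1 + (-3 - 1*6))/(3 + (-3 - 1*6)) + 51*41 = (1 + (-3 - 6))/(3 + (-3 - 6)) + 2091 = (1 - 9)/(3 - 9) + 2091 = -8/(-6) + 2091 = -1/6*(-8) + 2091 = 4/3 + 2091 = 6277/3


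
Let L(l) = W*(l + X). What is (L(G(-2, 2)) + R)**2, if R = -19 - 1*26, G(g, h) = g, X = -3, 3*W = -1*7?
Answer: 10000/9 ≈ 1111.1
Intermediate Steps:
W = -7/3 (W = (-1*7)/3 = (1/3)*(-7) = -7/3 ≈ -2.3333)
L(l) = 7 - 7*l/3 (L(l) = -7*(l - 3)/3 = -7*(-3 + l)/3 = 7 - 7*l/3)
R = -45 (R = -19 - 26 = -45)
(L(G(-2, 2)) + R)**2 = ((7 - 7/3*(-2)) - 45)**2 = ((7 + 14/3) - 45)**2 = (35/3 - 45)**2 = (-100/3)**2 = 10000/9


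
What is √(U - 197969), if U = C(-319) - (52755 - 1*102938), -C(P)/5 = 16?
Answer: I*√147866 ≈ 384.53*I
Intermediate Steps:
C(P) = -80 (C(P) = -5*16 = -80)
U = 50103 (U = -80 - (52755 - 1*102938) = -80 - (52755 - 102938) = -80 - 1*(-50183) = -80 + 50183 = 50103)
√(U - 197969) = √(50103 - 197969) = √(-147866) = I*√147866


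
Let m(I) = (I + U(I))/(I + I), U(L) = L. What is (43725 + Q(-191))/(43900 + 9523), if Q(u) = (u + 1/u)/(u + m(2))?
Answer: 793408366/969360335 ≈ 0.81849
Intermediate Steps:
m(I) = 1 (m(I) = (I + I)/(I + I) = (2*I)/((2*I)) = (2*I)*(1/(2*I)) = 1)
Q(u) = (u + 1/u)/(1 + u) (Q(u) = (u + 1/u)/(u + 1) = (u + 1/u)/(1 + u))
(43725 + Q(-191))/(43900 + 9523) = (43725 + (1 + (-191)²)/((-191)*(1 - 191)))/(43900 + 9523) = (43725 - 1/191*(1 + 36481)/(-190))/53423 = (43725 - 1/191*(-1/190)*36482)*(1/53423) = (43725 + 18241/18145)*(1/53423) = (793408366/18145)*(1/53423) = 793408366/969360335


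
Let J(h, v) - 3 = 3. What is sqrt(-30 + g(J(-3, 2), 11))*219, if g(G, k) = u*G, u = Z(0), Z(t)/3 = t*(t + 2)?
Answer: 219*I*sqrt(30) ≈ 1199.5*I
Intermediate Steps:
Z(t) = 3*t*(2 + t) (Z(t) = 3*(t*(t + 2)) = 3*(t*(2 + t)) = 3*t*(2 + t))
u = 0 (u = 3*0*(2 + 0) = 3*0*2 = 0)
J(h, v) = 6 (J(h, v) = 3 + 3 = 6)
g(G, k) = 0 (g(G, k) = 0*G = 0)
sqrt(-30 + g(J(-3, 2), 11))*219 = sqrt(-30 + 0)*219 = sqrt(-30)*219 = (I*sqrt(30))*219 = 219*I*sqrt(30)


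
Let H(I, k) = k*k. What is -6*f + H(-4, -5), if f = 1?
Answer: 19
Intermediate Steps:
H(I, k) = k²
-6*f + H(-4, -5) = -6*1 + (-5)² = -6 + 25 = 19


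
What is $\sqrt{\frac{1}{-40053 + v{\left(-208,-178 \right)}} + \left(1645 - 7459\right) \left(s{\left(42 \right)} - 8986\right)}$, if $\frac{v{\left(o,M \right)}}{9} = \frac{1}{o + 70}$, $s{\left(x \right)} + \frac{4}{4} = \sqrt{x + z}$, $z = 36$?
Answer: $\frac{\sqrt{177368685748681982772 - 19736139506928534 \sqrt{78}}}{1842441} \approx 7224.9$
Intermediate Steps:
$s{\left(x \right)} = -1 + \sqrt{36 + x}$ ($s{\left(x \right)} = -1 + \sqrt{x + 36} = -1 + \sqrt{36 + x}$)
$v{\left(o,M \right)} = \frac{9}{70 + o}$ ($v{\left(o,M \right)} = \frac{9}{o + 70} = \frac{9}{70 + o}$)
$\sqrt{\frac{1}{-40053 + v{\left(-208,-178 \right)}} + \left(1645 - 7459\right) \left(s{\left(42 \right)} - 8986\right)} = \sqrt{\frac{1}{-40053 + \frac{9}{70 - 208}} + \left(1645 - 7459\right) \left(\left(-1 + \sqrt{36 + 42}\right) - 8986\right)} = \sqrt{\frac{1}{-40053 + \frac{9}{-138}} - 5814 \left(\left(-1 + \sqrt{78}\right) - 8986\right)} = \sqrt{\frac{1}{-40053 + 9 \left(- \frac{1}{138}\right)} - 5814 \left(-8987 + \sqrt{78}\right)} = \sqrt{\frac{1}{-40053 - \frac{3}{46}} + \left(52250418 - 5814 \sqrt{78}\right)} = \sqrt{\frac{1}{- \frac{1842441}{46}} + \left(52250418 - 5814 \sqrt{78}\right)} = \sqrt{- \frac{46}{1842441} + \left(52250418 - 5814 \sqrt{78}\right)} = \sqrt{\frac{96268312390292}{1842441} - 5814 \sqrt{78}}$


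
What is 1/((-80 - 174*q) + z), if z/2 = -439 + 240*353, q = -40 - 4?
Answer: 1/176138 ≈ 5.6774e-6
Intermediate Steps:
q = -44
z = 168562 (z = 2*(-439 + 240*353) = 2*(-439 + 84720) = 2*84281 = 168562)
1/((-80 - 174*q) + z) = 1/((-80 - 174*(-44)) + 168562) = 1/((-80 + 7656) + 168562) = 1/(7576 + 168562) = 1/176138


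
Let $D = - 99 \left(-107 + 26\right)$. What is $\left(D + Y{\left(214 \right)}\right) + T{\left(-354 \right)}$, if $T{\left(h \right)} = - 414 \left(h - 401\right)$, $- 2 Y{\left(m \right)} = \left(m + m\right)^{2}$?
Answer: $228997$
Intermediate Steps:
$Y{\left(m \right)} = - 2 m^{2}$ ($Y{\left(m \right)} = - \frac{\left(m + m\right)^{2}}{2} = - \frac{\left(2 m\right)^{2}}{2} = - \frac{4 m^{2}}{2} = - 2 m^{2}$)
$D = 8019$ ($D = \left(-99\right) \left(-81\right) = 8019$)
$T{\left(h \right)} = 166014 - 414 h$ ($T{\left(h \right)} = - 414 \left(-401 + h\right) = 166014 - 414 h$)
$\left(D + Y{\left(214 \right)}\right) + T{\left(-354 \right)} = \left(8019 - 2 \cdot 214^{2}\right) + \left(166014 - -146556\right) = \left(8019 - 91592\right) + \left(166014 + 146556\right) = \left(8019 - 91592\right) + 312570 = -83573 + 312570 = 228997$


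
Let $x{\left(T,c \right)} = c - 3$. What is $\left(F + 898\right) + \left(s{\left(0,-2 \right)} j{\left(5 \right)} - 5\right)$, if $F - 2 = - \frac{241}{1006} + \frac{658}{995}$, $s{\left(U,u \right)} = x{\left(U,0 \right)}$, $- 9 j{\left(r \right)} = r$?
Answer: $\frac{2693875759}{3002910} \approx 897.09$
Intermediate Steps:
$j{\left(r \right)} = - \frac{r}{9}$
$x{\left(T,c \right)} = -3 + c$
$s{\left(U,u \right)} = -3$ ($s{\left(U,u \right)} = -3 + 0 = -3$)
$F = \frac{2424093}{1000970}$ ($F = 2 + \left(- \frac{241}{1006} + \frac{658}{995}\right) = 2 + \frac{422153}{1000970} = \frac{2424093}{1000970} \approx 2.4217$)
$\left(F + 898\right) + \left(s{\left(0,-2 \right)} j{\left(5 \right)} - 5\right) = \left(\frac{2424093}{1000970} + 898\right) - \left(5 + 3 \left(\left(- \frac{1}{9}\right) 5\right)\right) = \frac{901295153}{1000970} - \frac{10}{3} = \frac{2693875759}{3002910}$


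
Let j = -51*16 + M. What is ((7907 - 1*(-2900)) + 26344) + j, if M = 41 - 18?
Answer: 36358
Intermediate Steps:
M = 23
j = -793 (j = -51*16 + 23 = -816 + 23 = -793)
((7907 - 1*(-2900)) + 26344) + j = ((7907 - 1*(-2900)) + 26344) - 793 = ((7907 + 2900) + 26344) - 793 = (10807 + 26344) - 793 = 37151 - 793 = 36358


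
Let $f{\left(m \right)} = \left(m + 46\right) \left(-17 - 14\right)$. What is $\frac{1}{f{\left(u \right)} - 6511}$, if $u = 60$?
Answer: $- \frac{1}{9797} \approx -0.00010207$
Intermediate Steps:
$f{\left(m \right)} = -1426 - 31 m$ ($f{\left(m \right)} = \left(46 + m\right) \left(-31\right) = -1426 - 31 m$)
$\frac{1}{f{\left(u \right)} - 6511} = \frac{1}{\left(-1426 - 1860\right) - 6511} = \frac{1}{-3286 - 6511} = \frac{1}{-9797} = - \frac{1}{9797}$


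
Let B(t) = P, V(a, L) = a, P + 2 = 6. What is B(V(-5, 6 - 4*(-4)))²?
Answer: 16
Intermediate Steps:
P = 4 (P = -2 + 6 = 4)
B(t) = 4
B(V(-5, 6 - 4*(-4)))² = 4² = 16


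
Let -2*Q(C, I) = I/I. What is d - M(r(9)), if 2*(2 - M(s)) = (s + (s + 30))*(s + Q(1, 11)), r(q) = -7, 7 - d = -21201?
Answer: 21146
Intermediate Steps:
d = 21208 (d = 7 - 1*(-21201) = 7 + 21201 = 21208)
Q(C, I) = -1/2 (Q(C, I) = -I/(2*I) = -1/2*1 = -1/2)
M(s) = 2 - (30 + 2*s)*(-1/2 + s)/2 (M(s) = 2 - (s + (s + 30))*(s - 1/2)/2 = 2 - (s + (30 + s))*(-1/2 + s)/2 = 2 - (30 + 2*s)*(-1/2 + s)/2)
d - M(r(9)) = 21208 - (19/2 - 1*(-7)**2 - 29/2*(-7)) = 21208 - (19/2 - 1*49 + 203/2) = 21208 - (19/2 - 49 + 203/2) = 21208 - 1*62 = 21208 - 62 = 21146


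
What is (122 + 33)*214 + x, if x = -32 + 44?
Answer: 33182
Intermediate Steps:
x = 12
(122 + 33)*214 + x = (122 + 33)*214 + 12 = 155*214 + 12 = 33170 + 12 = 33182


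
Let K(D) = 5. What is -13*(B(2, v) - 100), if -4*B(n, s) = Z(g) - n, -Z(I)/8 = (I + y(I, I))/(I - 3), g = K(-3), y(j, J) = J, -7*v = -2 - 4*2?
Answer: 2327/2 ≈ 1163.5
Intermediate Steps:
v = 10/7 (v = -(-2 - 4*2)/7 = -(-2 - 8)/7 = -⅐*(-10) = 10/7 ≈ 1.4286)
g = 5
Z(I) = -16*I/(-3 + I) (Z(I) = -8*(I + I)/(I - 3) = -8*2*I/(-3 + I) = -16*I/(-3 + I))
B(n, s) = 10 + n/4 (B(n, s) = -(-16*5/(-3 + 5) - n)/4 = -(-16*5/2 - n)/4 = -(-16*5*½ - n)/4 = -(-40 - n)/4 = 10 + n/4)
-13*(B(2, v) - 100) = -13*((10 + (¼)*2) - 100) = -13*((10 + ½) - 100) = -13*(21/2 - 100) = -13*(-179/2) = 2327/2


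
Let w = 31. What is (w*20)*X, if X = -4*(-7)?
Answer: 17360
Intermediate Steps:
X = 28
(w*20)*X = (31*20)*28 = 620*28 = 17360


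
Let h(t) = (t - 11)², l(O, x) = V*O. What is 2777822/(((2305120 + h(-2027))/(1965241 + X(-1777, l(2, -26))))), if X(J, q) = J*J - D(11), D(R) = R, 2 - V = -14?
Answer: 7115334107649/3229282 ≈ 2.2034e+6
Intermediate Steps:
V = 16 (V = 2 - 1*(-14) = 2 + 14 = 16)
l(O, x) = 16*O
h(t) = (-11 + t)²
X(J, q) = -11 + J² (X(J, q) = J*J - 1*11 = J² - 11 = -11 + J²)
2777822/(((2305120 + h(-2027))/(1965241 + X(-1777, l(2, -26))))) = 2777822/(((2305120 + (-11 - 2027)²)/(1965241 + (-11 + (-1777)²)))) = 2777822/(((2305120 + (-2038)²)/(1965241 + (-11 + 3157729)))) = 2777822/(((2305120 + 4153444)/(1965241 + 3157718))) = 2777822/((6458564/5122959)) = 2777822/((6458564*(1/5122959))) = 2777822/(6458564/5122959) = 2777822*(5122959/6458564) = 7115334107649/3229282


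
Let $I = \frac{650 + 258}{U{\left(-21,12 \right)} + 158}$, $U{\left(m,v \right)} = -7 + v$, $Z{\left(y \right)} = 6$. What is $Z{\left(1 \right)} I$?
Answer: $\frac{5448}{163} \approx 33.423$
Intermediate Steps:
$I = \frac{908}{163}$ ($I = \frac{650 + 258}{\left(-7 + 12\right) + 158} = \frac{908}{5 + 158} = \frac{908}{163} \approx 5.5705$)
$Z{\left(1 \right)} I = 6 \cdot \frac{908}{163} = \frac{5448}{163}$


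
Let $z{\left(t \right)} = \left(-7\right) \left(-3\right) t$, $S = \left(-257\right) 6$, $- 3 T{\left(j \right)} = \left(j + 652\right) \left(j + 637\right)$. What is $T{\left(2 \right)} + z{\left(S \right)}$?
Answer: $-171684$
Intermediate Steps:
$T{\left(j \right)} = - \frac{\left(637 + j\right) \left(652 + j\right)}{3}$ ($T{\left(j \right)} = - \frac{\left(j + 652\right) \left(j + 637\right)}{3} = - \frac{\left(652 + j\right) \left(637 + j\right)}{3} = - \frac{\left(637 + j\right) \left(652 + j\right)}{3}$)
$S = -1542$
$z{\left(t \right)} = 21 t$
$T{\left(2 \right)} + z{\left(S \right)} = \left(- \frac{415324}{3} - \frac{2578}{3} - \frac{2^{2}}{3}\right) + 21 \left(-1542\right) = \left(- \frac{415324}{3} - \frac{2578}{3} - \frac{4}{3}\right) - 32382 = -139302 - 32382 = -171684$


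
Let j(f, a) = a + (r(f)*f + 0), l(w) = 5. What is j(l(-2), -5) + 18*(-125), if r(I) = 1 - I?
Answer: -2275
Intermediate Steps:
j(f, a) = a + f*(1 - f) (j(f, a) = a + ((1 - f)*f + 0) = a + (f*(1 - f) + 0) = a + f*(1 - f))
j(l(-2), -5) + 18*(-125) = (-5 - 1*5*(-1 + 5)) + 18*(-125) = (-5 - 1*5*4) - 2250 = (-5 - 20) - 2250 = -25 - 2250 = -2275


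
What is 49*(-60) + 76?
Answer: -2864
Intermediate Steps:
49*(-60) + 76 = -2940 + 76 = -2864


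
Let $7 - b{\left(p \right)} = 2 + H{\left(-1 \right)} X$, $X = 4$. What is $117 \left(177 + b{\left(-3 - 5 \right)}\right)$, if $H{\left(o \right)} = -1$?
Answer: $21762$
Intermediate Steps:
$b{\left(p \right)} = 9$ ($b{\left(p \right)} = 7 - \left(2 - 4\right) = 7 - -2 = 7 + 2 = 9$)
$117 \left(177 + b{\left(-3 - 5 \right)}\right) = 117 \left(177 + 9\right) = 117 \cdot 186 = 21762$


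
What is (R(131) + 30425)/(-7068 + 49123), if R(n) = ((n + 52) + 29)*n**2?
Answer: 3668557/42055 ≈ 87.232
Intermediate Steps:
R(n) = n**2*(81 + n) (R(n) = ((52 + n) + 29)*n**2 = (81 + n)*n**2 = n**2*(81 + n))
(R(131) + 30425)/(-7068 + 49123) = (131**2*(81 + 131) + 30425)/(-7068 + 49123) = (17161*212 + 30425)/42055 = (3638132 + 30425)*(1/42055) = 3668557*(1/42055) = 3668557/42055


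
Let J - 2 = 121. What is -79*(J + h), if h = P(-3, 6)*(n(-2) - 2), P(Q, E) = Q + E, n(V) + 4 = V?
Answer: -7821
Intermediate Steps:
J = 123 (J = 2 + 121 = 123)
n(V) = -4 + V
P(Q, E) = E + Q
h = -24 (h = (6 - 3)*((-4 - 2) - 2) = 3*(-6 - 2) = 3*(-8) = -24)
-79*(J + h) = -79*(123 - 24) = -79*99 = -7821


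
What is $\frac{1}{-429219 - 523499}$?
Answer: $- \frac{1}{952718} \approx -1.0496 \cdot 10^{-6}$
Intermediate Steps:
$\frac{1}{-429219 - 523499} = \frac{1}{-952718} = - \frac{1}{952718}$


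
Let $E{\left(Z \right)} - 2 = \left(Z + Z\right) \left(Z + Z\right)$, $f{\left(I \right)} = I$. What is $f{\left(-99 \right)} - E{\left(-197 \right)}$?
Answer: $-155337$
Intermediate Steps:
$E{\left(Z \right)} = 2 + 4 Z^{2}$ ($E{\left(Z \right)} = 2 + \left(Z + Z\right) \left(Z + Z\right) = 2 + 2 Z 2 Z = 2 + 4 Z^{2}$)
$f{\left(-99 \right)} - E{\left(-197 \right)} = -99 - \left(2 + 4 \left(-197\right)^{2}\right) = -99 - \left(2 + 4 \cdot 38809\right) = -99 - \left(2 + 155236\right) = -99 - 155238 = -155337$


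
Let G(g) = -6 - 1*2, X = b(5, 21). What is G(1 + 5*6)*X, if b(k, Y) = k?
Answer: -40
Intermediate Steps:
X = 5
G(g) = -8 (G(g) = -6 - 2 = -8)
G(1 + 5*6)*X = -8*5 = -40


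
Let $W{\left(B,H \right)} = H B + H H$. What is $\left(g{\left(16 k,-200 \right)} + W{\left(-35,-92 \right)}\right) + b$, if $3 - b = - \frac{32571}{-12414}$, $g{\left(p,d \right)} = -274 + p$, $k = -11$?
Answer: $\frac{46487849}{4138} \approx 11234.0$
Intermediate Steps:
$W{\left(B,H \right)} = H^{2} + B H$ ($W{\left(B,H \right)} = B H + H^{2} = H^{2} + B H$)
$b = \frac{1557}{4138}$ ($b = 3 - - \frac{32571}{-12414} = 3 - \left(-32571\right) \left(- \frac{1}{12414}\right) = 3 - \frac{10857}{4138} = \frac{1557}{4138} \approx 0.37627$)
$\left(g{\left(16 k,-200 \right)} + W{\left(-35,-92 \right)}\right) + b = \left(\left(-274 + 16 \left(-11\right)\right) - 92 \left(-35 - 92\right)\right) + \frac{1557}{4138} = \left(\left(-274 - 176\right) - -11684\right) + \frac{1557}{4138} = \left(-450 + 11684\right) + \frac{1557}{4138} = 11234 + \frac{1557}{4138} = \frac{46487849}{4138}$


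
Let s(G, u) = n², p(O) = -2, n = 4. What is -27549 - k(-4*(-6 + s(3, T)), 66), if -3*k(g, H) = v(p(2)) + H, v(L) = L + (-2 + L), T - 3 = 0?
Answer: -27529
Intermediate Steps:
T = 3 (T = 3 + 0 = 3)
s(G, u) = 16 (s(G, u) = 4² = 16)
v(L) = -2 + 2*L
k(g, H) = 2 - H/3 (k(g, H) = -((-2 + 2*(-2)) + H)/3 = -((-2 - 4) + H)/3 = -(-6 + H)/3 = 2 - H/3)
-27549 - k(-4*(-6 + s(3, T)), 66) = -27549 - (2 - ⅓*66) = -27549 - (2 - 22) = -27549 - 1*(-20) = -27549 + 20 = -27529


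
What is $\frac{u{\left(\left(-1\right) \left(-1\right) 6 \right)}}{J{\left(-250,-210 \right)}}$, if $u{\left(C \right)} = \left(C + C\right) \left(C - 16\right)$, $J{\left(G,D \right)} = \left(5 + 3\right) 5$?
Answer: $-3$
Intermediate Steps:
$J{\left(G,D \right)} = 40$ ($J{\left(G,D \right)} = 8 \cdot 5 = 40$)
$u{\left(C \right)} = 2 C \left(-16 + C\right)$
$\frac{u{\left(\left(-1\right) \left(-1\right) 6 \right)}}{J{\left(-250,-210 \right)}} = \frac{2 \left(-1\right) \left(-1\right) 6 \left(-16 + \left(-1\right) \left(-1\right) 6\right)}{40} = 2 \cdot 1 \cdot 6 \left(-16 + 1 \cdot 6\right) \frac{1}{40} = 2 \cdot 6 \left(-16 + 6\right) \frac{1}{40} = 2 \cdot 6 \left(-10\right) \frac{1}{40} = \left(-120\right) \frac{1}{40} = -3$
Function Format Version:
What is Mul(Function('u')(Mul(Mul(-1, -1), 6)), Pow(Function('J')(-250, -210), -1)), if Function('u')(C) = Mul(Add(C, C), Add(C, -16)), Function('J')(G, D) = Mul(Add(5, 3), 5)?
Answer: -3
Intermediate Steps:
Function('J')(G, D) = 40 (Function('J')(G, D) = Mul(8, 5) = 40)
Function('u')(C) = Mul(2, C, Add(-16, C)) (Function('u')(C) = Mul(Mul(2, C), Add(-16, C)) = Mul(2, C, Add(-16, C)))
Mul(Function('u')(Mul(Mul(-1, -1), 6)), Pow(Function('J')(-250, -210), -1)) = Mul(Mul(2, Mul(Mul(-1, -1), 6), Add(-16, Mul(Mul(-1, -1), 6))), Pow(40, -1)) = Mul(Mul(2, Mul(1, 6), Add(-16, Mul(1, 6))), Rational(1, 40)) = Mul(Mul(2, 6, Add(-16, 6)), Rational(1, 40)) = Mul(Mul(2, 6, -10), Rational(1, 40)) = Mul(-120, Rational(1, 40)) = -3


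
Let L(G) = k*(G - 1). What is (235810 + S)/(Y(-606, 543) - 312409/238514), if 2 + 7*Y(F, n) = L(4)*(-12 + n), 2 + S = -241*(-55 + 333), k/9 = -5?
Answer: -40263548340/2442934283 ≈ -16.482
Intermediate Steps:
k = -45 (k = 9*(-5) = -45)
L(G) = 45 - 45*G (L(G) = -45*(G - 1) = -45*(-1 + G) = 45 - 45*G)
S = -67000 (S = -2 - 241*(-55 + 333) = -2 - 241*278 = -2 - 66998 = -67000)
Y(F, n) = 1618/7 - 135*n/7 (Y(F, n) = -2/7 + ((45 - 45*4)*(-12 + n))/7 = -2/7 + ((45 - 180)*(-12 + n))/7 = -2/7 + (-135*(-12 + n))/7 = -2/7 + (1620 - 135*n)/7 = -2/7 + (1620/7 - 135*n/7) = 1618/7 - 135*n/7)
(235810 + S)/(Y(-606, 543) - 312409/238514) = (235810 - 67000)/((1618/7 - 135/7*543) - 312409/238514) = 168810/((1618/7 - 73305/7) - 312409*1/238514) = 168810/(-10241 - 312409/238514) = 168810/(-2442934283/238514) = 168810*(-238514/2442934283) = -40263548340/2442934283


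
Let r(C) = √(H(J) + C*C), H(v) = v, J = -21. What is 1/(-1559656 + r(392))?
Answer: -222808/347503812099 - √153643/2432526684693 ≈ -6.4133e-7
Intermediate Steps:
r(C) = √(-21 + C²) (r(C) = √(-21 + C*C) = √(-21 + C²))
1/(-1559656 + r(392)) = 1/(-1559656 + √(-21 + 392²)) = 1/(-1559656 + √(-21 + 153664)) = 1/(-1559656 + √153643)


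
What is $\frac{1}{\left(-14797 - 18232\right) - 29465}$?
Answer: $- \frac{1}{62494} \approx -1.6002 \cdot 10^{-5}$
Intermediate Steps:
$\frac{1}{\left(-14797 - 18232\right) - 29465} = \frac{1}{-33029 - 29465} = \frac{1}{-62494} = - \frac{1}{62494}$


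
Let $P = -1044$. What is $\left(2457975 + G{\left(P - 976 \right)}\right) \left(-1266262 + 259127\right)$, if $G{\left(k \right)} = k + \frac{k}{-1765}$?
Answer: $- \frac{873138225223065}{353} \approx -2.4735 \cdot 10^{12}$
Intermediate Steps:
$G{\left(k \right)} = \frac{1764 k}{1765}$ ($G{\left(k \right)} = k + k \left(- \frac{1}{1765}\right) = k - \frac{k}{1765} = \frac{1764 k}{1765}$)
$\left(2457975 + G{\left(P - 976 \right)}\right) \left(-1266262 + 259127\right) = \left(2457975 + \frac{1764 \left(-1044 - 976\right)}{1765}\right) \left(-1266262 + 259127\right) = \left(2457975 + \frac{1764}{1765} \left(-2020\right)\right) \left(-1007135\right) = \left(2457975 - \frac{712656}{353}\right) \left(-1007135\right) = \frac{866952519}{353} \left(-1007135\right) = - \frac{873138225223065}{353}$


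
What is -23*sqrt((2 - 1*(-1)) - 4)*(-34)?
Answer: 782*I ≈ 782.0*I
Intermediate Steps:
-23*sqrt((2 - 1*(-1)) - 4)*(-34) = -23*sqrt((2 + 1) - 4)*(-34) = -23*sqrt(3 - 4)*(-34) = -23*I*(-34) = 782*I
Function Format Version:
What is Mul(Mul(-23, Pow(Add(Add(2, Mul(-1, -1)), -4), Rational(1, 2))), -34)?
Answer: Mul(782, I) ≈ Mul(782.00, I)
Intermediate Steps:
Mul(Mul(-23, Pow(Add(Add(2, Mul(-1, -1)), -4), Rational(1, 2))), -34) = Mul(Mul(-23, Pow(Add(Add(2, 1), -4), Rational(1, 2))), -34) = Mul(Mul(-23, Pow(Add(3, -4), Rational(1, 2))), -34) = Mul(Mul(-23, Pow(-1, Rational(1, 2))), -34) = Mul(Mul(-23, I), -34) = Mul(782, I)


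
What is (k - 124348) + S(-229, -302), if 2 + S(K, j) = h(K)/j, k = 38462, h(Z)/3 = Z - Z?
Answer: -85888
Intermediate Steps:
h(Z) = 0 (h(Z) = 3*(Z - Z) = 3*0 = 0)
S(K, j) = -2 (S(K, j) = -2 + 0/j = -2 + 0 = -2)
(k - 124348) + S(-229, -302) = (38462 - 124348) - 2 = -85886 - 2 = -85888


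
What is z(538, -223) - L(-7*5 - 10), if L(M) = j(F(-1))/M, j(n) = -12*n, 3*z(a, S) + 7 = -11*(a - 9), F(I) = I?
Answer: -29126/15 ≈ -1941.7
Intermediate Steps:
z(a, S) = 92/3 - 11*a/3 (z(a, S) = -7/3 + (-11*(a - 9))/3 = -7/3 + (-11*(-9 + a))/3 = -7/3 + (99 - 11*a)/3 = -7/3 + (33 - 11*a/3) = 92/3 - 11*a/3)
L(M) = 12/M (L(M) = (-12*(-1))/M = 12/M)
z(538, -223) - L(-7*5 - 10) = (92/3 - 11/3*538) - 12/(-7*5 - 10) = (92/3 - 5918/3) - 12/(-35 - 10) = -1942 - 12/(-45) = -1942 - 12*(-1)/45 = -1942 - 1*(-4/15) = -1942 + 4/15 = -29126/15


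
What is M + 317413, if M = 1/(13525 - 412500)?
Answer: 126639851674/398975 ≈ 3.1741e+5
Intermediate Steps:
M = -1/398975 (M = 1/(-398975) = -1/398975 ≈ -2.5064e-6)
M + 317413 = -1/398975 + 317413 = 126639851674/398975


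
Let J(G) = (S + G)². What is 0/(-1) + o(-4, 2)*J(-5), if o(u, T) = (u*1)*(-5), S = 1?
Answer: 320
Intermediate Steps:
o(u, T) = -5*u (o(u, T) = u*(-5) = -5*u)
J(G) = (1 + G)²
0/(-1) + o(-4, 2)*J(-5) = 0/(-1) + (-5*(-4))*(1 - 5)² = 0*(-1) + 20*(-4)² = 0 + 20*16 = 0 + 320 = 320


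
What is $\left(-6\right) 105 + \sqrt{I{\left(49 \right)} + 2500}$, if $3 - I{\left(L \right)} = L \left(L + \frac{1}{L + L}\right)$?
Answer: $-630 + \frac{\sqrt{406}}{2} \approx -619.93$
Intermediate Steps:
$I{\left(L \right)} = 3 - L \left(L + \frac{1}{2 L}\right)$ ($I{\left(L \right)} = 3 - L \left(L + \frac{1}{L + L}\right) = 3 - L \left(L + \frac{1}{2 L}\right)$)
$\left(-6\right) 105 + \sqrt{I{\left(49 \right)} + 2500} = \left(-6\right) 105 + \sqrt{\left(\frac{5}{2} - 49^{2}\right) + 2500} = -630 + \sqrt{\left(\frac{5}{2} - 2401\right) + 2500} = -630 + \sqrt{- \frac{4797}{2} + 2500} = -630 + \sqrt{\frac{203}{2}} = -630 + \frac{\sqrt{406}}{2}$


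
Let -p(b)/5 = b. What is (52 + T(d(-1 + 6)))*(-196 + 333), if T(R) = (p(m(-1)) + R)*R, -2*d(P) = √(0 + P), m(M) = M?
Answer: 29181/4 - 685*√5/2 ≈ 6529.4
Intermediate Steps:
p(b) = -5*b
d(P) = -√P/2 (d(P) = -√(0 + P)/2 = -√P/2)
T(R) = R*(5 + R) (T(R) = (-5*(-1) + R)*R = (5 + R)*R = R*(5 + R))
(52 + T(d(-1 + 6)))*(-196 + 333) = (52 + (-√(-1 + 6)/2)*(5 - √(-1 + 6)/2))*(-196 + 333) = (52 + (-√5/2)*(5 - √5/2))*137 = (52 - √5*(5 - √5/2)/2)*137 = 7124 - 137*√5*(5 - √5/2)/2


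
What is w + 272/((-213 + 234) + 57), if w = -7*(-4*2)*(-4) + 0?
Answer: -8600/39 ≈ -220.51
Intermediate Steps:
w = -224 (w = -(-56)*(-4) + 0 = -7*32 + 0 = -224 + 0 = -224)
w + 272/((-213 + 234) + 57) = -224 + 272/((-213 + 234) + 57) = -224 + 272/(21 + 57) = -224 + 272/78 = -224 + 272*(1/78) = -224 + 136/39 = -8600/39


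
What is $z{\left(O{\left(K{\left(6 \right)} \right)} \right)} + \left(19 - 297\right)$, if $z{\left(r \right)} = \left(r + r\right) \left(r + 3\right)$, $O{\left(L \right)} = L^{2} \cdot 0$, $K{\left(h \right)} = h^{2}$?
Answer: $-278$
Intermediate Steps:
$O{\left(L \right)} = 0$
$z{\left(r \right)} = 2 r \left(3 + r\right)$
$z{\left(O{\left(K{\left(6 \right)} \right)} \right)} + \left(19 - 297\right) = 2 \cdot 0 \left(3 + 0\right) + \left(19 - 297\right) = 2 \cdot 0 \cdot 3 + \left(19 - 297\right) = 0 - 278 = -278$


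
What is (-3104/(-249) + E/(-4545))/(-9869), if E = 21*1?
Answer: -522313/413659135 ≈ -0.0012627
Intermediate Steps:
E = 21
(-3104/(-249) + E/(-4545))/(-9869) = (-3104/(-249) + 21/(-4545))/(-9869) = (-3104*(-1/249) + 21*(-1/4545))*(-1/9869) = (3104/249 - 7/1515)*(-1/9869) = (522313/41915)*(-1/9869) = -522313/413659135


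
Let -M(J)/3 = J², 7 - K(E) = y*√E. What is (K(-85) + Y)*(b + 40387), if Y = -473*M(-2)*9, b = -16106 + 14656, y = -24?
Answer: 1989330267 + 934488*I*√85 ≈ 1.9893e+9 + 8.6156e+6*I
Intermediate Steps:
K(E) = 7 + 24*√E (K(E) = 7 - (-24)*√E = 7 + 24*√E)
M(J) = -3*J²
b = -1450
Y = 51084 (Y = -473*(-3*(-2)²)*9 = -473*(-3*4)*9 = -(-5676)*9 = -473*(-108) = 51084)
(K(-85) + Y)*(b + 40387) = ((7 + 24*√(-85)) + 51084)*(-1450 + 40387) = ((7 + 24*(I*√85)) + 51084)*38937 = ((7 + 24*I*√85) + 51084)*38937 = (51091 + 24*I*√85)*38937 = 1989330267 + 934488*I*√85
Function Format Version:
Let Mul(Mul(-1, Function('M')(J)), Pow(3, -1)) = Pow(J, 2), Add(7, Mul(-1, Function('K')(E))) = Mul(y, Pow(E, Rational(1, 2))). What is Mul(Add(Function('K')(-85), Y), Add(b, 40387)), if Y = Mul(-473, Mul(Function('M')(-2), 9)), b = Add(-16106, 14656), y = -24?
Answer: Add(1989330267, Mul(934488, I, Pow(85, Rational(1, 2)))) ≈ Add(1.9893e+9, Mul(8.6156e+6, I))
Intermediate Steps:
Function('K')(E) = Add(7, Mul(24, Pow(E, Rational(1, 2)))) (Function('K')(E) = Add(7, Mul(-1, Mul(-24, Pow(E, Rational(1, 2))))) = Add(7, Mul(24, Pow(E, Rational(1, 2)))))
Function('M')(J) = Mul(-3, Pow(J, 2))
b = -1450
Y = 51084 (Y = Mul(-473, Mul(Mul(-3, Pow(-2, 2)), 9)) = Mul(-473, Mul(Mul(-3, 4), 9)) = Mul(-473, Mul(-12, 9)) = Mul(-473, -108) = 51084)
Mul(Add(Function('K')(-85), Y), Add(b, 40387)) = Mul(Add(Add(7, Mul(24, Pow(-85, Rational(1, 2)))), 51084), Add(-1450, 40387)) = Mul(Add(Add(7, Mul(24, Mul(I, Pow(85, Rational(1, 2))))), 51084), 38937) = Mul(Add(Add(7, Mul(24, I, Pow(85, Rational(1, 2)))), 51084), 38937) = Mul(Add(51091, Mul(24, I, Pow(85, Rational(1, 2)))), 38937) = Add(1989330267, Mul(934488, I, Pow(85, Rational(1, 2))))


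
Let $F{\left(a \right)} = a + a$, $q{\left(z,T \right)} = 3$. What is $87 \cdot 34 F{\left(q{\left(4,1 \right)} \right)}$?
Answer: $17748$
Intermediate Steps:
$F{\left(a \right)} = 2 a$
$87 \cdot 34 F{\left(q{\left(4,1 \right)} \right)} = 87 \cdot 34 \cdot 2 \cdot 3 = 2958 \cdot 6 = 17748$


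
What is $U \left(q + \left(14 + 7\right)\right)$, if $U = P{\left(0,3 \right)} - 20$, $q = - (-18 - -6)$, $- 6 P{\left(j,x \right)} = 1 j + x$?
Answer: $- \frac{1353}{2} \approx -676.5$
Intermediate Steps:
$P{\left(j,x \right)} = - \frac{j}{6} - \frac{x}{6}$ ($P{\left(j,x \right)} = - \frac{1 j + x}{6} = - \frac{j + x}{6} = - \frac{j}{6} - \frac{x}{6}$)
$q = 12$ ($q = - (-18 + 6) = \left(-1\right) \left(-12\right) = 12$)
$U = - \frac{41}{2}$ ($U = \left(\left(- \frac{1}{6}\right) 0 - \frac{1}{2}\right) - 20 = \left(0 - \frac{1}{2}\right) - 20 = - \frac{1}{2} - 20 = - \frac{41}{2} \approx -20.5$)
$U \left(q + \left(14 + 7\right)\right) = - \frac{41 \left(12 + \left(14 + 7\right)\right)}{2} = - \frac{41 \left(12 + 21\right)}{2} = \left(- \frac{41}{2}\right) 33 = - \frac{1353}{2}$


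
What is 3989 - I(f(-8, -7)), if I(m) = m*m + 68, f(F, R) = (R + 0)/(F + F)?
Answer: 1003727/256 ≈ 3920.8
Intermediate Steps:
f(F, R) = R/(2*F) (f(F, R) = R/((2*F)) = R*(1/(2*F)) = R/(2*F))
I(m) = 68 + m**2 (I(m) = m**2 + 68 = 68 + m**2)
3989 - I(f(-8, -7)) = 3989 - (68 + ((1/2)*(-7)/(-8))**2) = 3989 - (68 + ((1/2)*(-7)*(-1/8))**2) = 3989 - (68 + (7/16)**2) = 3989 - (68 + 49/256) = 3989 - 1*17457/256 = 3989 - 17457/256 = 1003727/256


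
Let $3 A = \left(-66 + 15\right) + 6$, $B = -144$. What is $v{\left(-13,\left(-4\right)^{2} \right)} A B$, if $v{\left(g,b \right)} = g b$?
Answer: $-449280$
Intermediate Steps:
$v{\left(g,b \right)} = b g$
$A = -15$ ($A = \frac{\left(-66 + 15\right) + 6}{3} = \frac{-51 + 6}{3} = \frac{1}{3} \left(-45\right) = -15$)
$v{\left(-13,\left(-4\right)^{2} \right)} A B = \left(-4\right)^{2} \left(-13\right) \left(-15\right) \left(-144\right) = 16 \left(-13\right) \left(-15\right) \left(-144\right) = \left(-208\right) \left(-15\right) \left(-144\right) = 3120 \left(-144\right) = -449280$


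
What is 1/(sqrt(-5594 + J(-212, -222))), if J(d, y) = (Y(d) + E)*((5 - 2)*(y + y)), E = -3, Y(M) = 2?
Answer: -I*sqrt(4262)/4262 ≈ -0.015318*I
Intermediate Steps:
J(d, y) = -6*y (J(d, y) = (2 - 3)*((5 - 2)*(y + y)) = -3*2*y = -6*y)
1/(sqrt(-5594 + J(-212, -222))) = 1/(sqrt(-5594 - 6*(-222))) = 1/(sqrt(-5594 + 1332)) = 1/(sqrt(-4262)) = 1/(I*sqrt(4262)) = -I*sqrt(4262)/4262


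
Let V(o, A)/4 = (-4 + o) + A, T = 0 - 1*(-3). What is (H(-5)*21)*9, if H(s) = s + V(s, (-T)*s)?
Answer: 3591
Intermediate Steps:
T = 3 (T = 0 + 3 = 3)
V(o, A) = -16 + 4*A + 4*o (V(o, A) = 4*((-4 + o) + A) = 4*(-4 + A + o) = -16 + 4*A + 4*o)
H(s) = -16 - 7*s (H(s) = s + (-16 + 4*((-1*3)*s) + 4*s) = s + (-16 + 4*(-3*s) + 4*s) = s + (-16 - 12*s + 4*s) = s + (-16 - 8*s) = -16 - 7*s)
(H(-5)*21)*9 = ((-16 - 7*(-5))*21)*9 = ((-16 + 35)*21)*9 = (19*21)*9 = 399*9 = 3591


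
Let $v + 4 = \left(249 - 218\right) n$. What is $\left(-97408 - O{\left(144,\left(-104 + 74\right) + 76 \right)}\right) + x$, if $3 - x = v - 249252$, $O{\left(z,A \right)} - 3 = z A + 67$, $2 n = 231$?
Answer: $\frac{283153}{2} \approx 1.4158 \cdot 10^{5}$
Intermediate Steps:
$n = \frac{231}{2}$ ($n = \frac{1}{2} \cdot 231 = \frac{231}{2} \approx 115.5$)
$v = \frac{7153}{2}$ ($v = -4 + \left(249 - 218\right) \frac{231}{2} = -4 + 31 \cdot \frac{231}{2} = -4 + \frac{7161}{2} = \frac{7153}{2} \approx 3576.5$)
$O{\left(z,A \right)} = 70 + A z$ ($O{\left(z,A \right)} = 3 + \left(z A + 67\right) = 3 + \left(A z + 67\right) = 3 + \left(67 + A z\right) = 70 + A z$)
$x = \frac{491357}{2}$ ($x = 3 - \left(\frac{7153}{2} - 249252\right) = 3 - - \frac{491351}{2} = 3 + \frac{491351}{2} = \frac{491357}{2} \approx 2.4568 \cdot 10^{5}$)
$\left(-97408 - O{\left(144,\left(-104 + 74\right) + 76 \right)}\right) + x = \left(-97408 - \left(70 + \left(\left(-104 + 74\right) + 76\right) 144\right)\right) + \frac{491357}{2} = \left(-97408 - \left(70 + \left(-30 + 76\right) 144\right)\right) + \frac{491357}{2} = \left(-97408 - \left(70 + 46 \cdot 144\right)\right) + \frac{491357}{2} = \left(-97408 - \left(70 + 6624\right)\right) + \frac{491357}{2} = \left(-97408 - 6694\right) + \frac{491357}{2} = -104102 + \frac{491357}{2} = \frac{283153}{2}$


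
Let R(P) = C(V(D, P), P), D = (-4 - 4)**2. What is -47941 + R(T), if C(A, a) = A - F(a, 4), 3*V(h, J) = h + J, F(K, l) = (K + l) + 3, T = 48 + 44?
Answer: -47988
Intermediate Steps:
T = 92
F(K, l) = 3 + K + l
D = 64 (D = (-8)**2 = 64)
V(h, J) = J/3 + h/3 (V(h, J) = (h + J)/3 = (J + h)/3 = J/3 + h/3)
C(A, a) = -7 + A - a (C(A, a) = A - (3 + a + 4) = A - (7 + a) = A + (-7 - a) = -7 + A - a)
R(P) = 43/3 - 2*P/3 (R(P) = -7 + (P/3 + (1/3)*64) - P = -7 + (P/3 + 64/3) - P = -7 + (64/3 + P/3) - P = 43/3 - 2*P/3)
-47941 + R(T) = -47941 + (43/3 - 2/3*92) = -47941 + (43/3 - 184/3) = -47941 - 47 = -47988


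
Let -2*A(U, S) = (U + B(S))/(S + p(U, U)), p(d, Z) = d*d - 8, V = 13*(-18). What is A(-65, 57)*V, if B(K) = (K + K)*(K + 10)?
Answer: 886041/4274 ≈ 207.31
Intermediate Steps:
V = -234
B(K) = 2*K*(10 + K) (B(K) = (2*K)*(10 + K) = 2*K*(10 + K))
p(d, Z) = -8 + d**2 (p(d, Z) = d**2 - 8 = -8 + d**2)
A(U, S) = -(U + 2*S*(10 + S))/(2*(-8 + S + U**2)) (A(U, S) = -(U + 2*S*(10 + S))/(2*(S + (-8 + U**2))) = -(U + 2*S*(10 + S))/(2*(-8 + S + U**2)))
A(-65, 57)*V = ((-1/2*(-65) - 1*57*(10 + 57))/(-8 + 57 + (-65)**2))*(-234) = ((65/2 - 1*57*67)/(-8 + 57 + 4225))*(-234) = ((65/2 - 3819)/4274)*(-234) = ((1/4274)*(-7573/2))*(-234) = -7573/8548*(-234) = 886041/4274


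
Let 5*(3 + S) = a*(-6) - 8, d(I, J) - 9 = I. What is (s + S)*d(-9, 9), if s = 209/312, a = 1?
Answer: 0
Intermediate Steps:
d(I, J) = 9 + I
s = 209/312 (s = 209*(1/312) = 209/312 ≈ 0.66987)
S = -29/5 (S = -3 + (1*(-6) - 8)/5 = -3 + (-6 - 8)/5 = -3 + (⅕)*(-14) = -3 - 14/5 = -29/5 ≈ -5.8000)
(s + S)*d(-9, 9) = (209/312 - 29/5)*(9 - 9) = -8003/1560*0 = 0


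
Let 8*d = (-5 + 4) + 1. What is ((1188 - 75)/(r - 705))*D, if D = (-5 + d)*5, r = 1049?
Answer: -27825/344 ≈ -80.887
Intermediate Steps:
d = 0 (d = ((-5 + 4) + 1)/8 = (-1 + 1)/8 = (⅛)*0 = 0)
D = -25 (D = (-5 + 0)*5 = -5*5 = -25)
((1188 - 75)/(r - 705))*D = ((1188 - 75)/(1049 - 705))*(-25) = (1113/344)*(-25) = -27825/344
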